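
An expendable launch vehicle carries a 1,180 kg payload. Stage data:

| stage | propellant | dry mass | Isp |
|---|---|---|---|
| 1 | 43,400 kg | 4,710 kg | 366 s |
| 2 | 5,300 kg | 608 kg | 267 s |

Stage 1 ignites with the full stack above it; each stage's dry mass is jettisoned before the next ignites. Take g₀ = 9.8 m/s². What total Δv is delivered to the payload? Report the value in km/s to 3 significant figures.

Δv ≈ 9.14 km/s

Ignition mass of stage 1 = 43,400+4,710 + 5,300+608 + 1,180 = 55,198 kg.
Stage 1: m₀ = 55,198 kg, m_f = 55,198 − 43,400 = 11,798 kg; Δv = 366×9.8×ln(4.679) = 3586.8×1.5430 ≈ 5534 m/s.
Stage 2: m₀ = 7,088 kg, m_f = 7,088 − 5,300 = 1,788 kg; Δv = 267×9.8×ln(3.964) = 2616.6×1.3773 ≈ 3604 m/s.
Total Δv = 5534 + 3604 = 9138 m/s.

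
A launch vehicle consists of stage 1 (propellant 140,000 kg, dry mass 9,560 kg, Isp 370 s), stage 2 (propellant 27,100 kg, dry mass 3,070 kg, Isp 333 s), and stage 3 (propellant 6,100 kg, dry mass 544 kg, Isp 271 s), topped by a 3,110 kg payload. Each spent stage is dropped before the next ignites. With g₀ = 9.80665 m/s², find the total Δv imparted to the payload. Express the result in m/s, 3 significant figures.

Ignition mass of stage 1 = 140,000+9,560 + 27,100+3,070 + 6,100+544 + 3,110 = 189,484 kg.
Stage 1: m₀ = 189,484 kg, m_f = 189,484 − 140,000 = 49,484 kg; Δv = 370×9.80665×ln(3.829) = 3628.5×1.3427 ≈ 4872 m/s.
Stage 2: m₀ = 39,924 kg, m_f = 39,924 − 27,100 = 12,824 kg; Δv = 333×9.80665×ln(3.113) = 3265.6×1.1357 ≈ 3709 m/s.
Stage 3: m₀ = 9,754 kg, m_f = 9,754 − 6,100 = 3,654 kg; Δv = 271×9.80665×ln(2.669) = 2657.6×0.9819 ≈ 2609 m/s.
Total Δv = 4872 + 3709 + 2609 = 11190 m/s.

Δv ≈ 11200 m/s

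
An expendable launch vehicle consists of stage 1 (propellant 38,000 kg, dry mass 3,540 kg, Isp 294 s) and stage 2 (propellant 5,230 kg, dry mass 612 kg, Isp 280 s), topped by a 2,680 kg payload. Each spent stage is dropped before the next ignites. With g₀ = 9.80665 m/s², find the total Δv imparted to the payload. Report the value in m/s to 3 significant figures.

Ignition mass of stage 1 = 38,000+3,540 + 5,230+612 + 2,680 = 50,062 kg.
Stage 1: m₀ = 50,062 kg, m_f = 50,062 − 38,000 = 12,062 kg; Δv = 294×9.80665×ln(4.15) = 2883.2×1.4232 ≈ 4103 m/s.
Stage 2: m₀ = 8,522 kg, m_f = 8,522 − 5,230 = 3,292 kg; Δv = 280×9.80665×ln(2.589) = 2745.9×0.9512 ≈ 2612 m/s.
Total Δv = 4103 + 2612 = 6715 m/s.

Δv ≈ 6720 m/s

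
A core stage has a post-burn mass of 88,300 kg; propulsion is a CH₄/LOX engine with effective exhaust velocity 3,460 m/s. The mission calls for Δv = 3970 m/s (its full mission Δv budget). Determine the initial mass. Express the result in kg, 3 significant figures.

By the Tsiolkovsky rocket equation, m₀/m_f = exp(Δv / v_e) = exp(3970 / 3460.0) = exp(1.1474) = 3.1500.
m₀ = m_f × 3.1500 = 88,300 × 3.1500 = 278,145 kg.

initial mass ≈ 278000 kg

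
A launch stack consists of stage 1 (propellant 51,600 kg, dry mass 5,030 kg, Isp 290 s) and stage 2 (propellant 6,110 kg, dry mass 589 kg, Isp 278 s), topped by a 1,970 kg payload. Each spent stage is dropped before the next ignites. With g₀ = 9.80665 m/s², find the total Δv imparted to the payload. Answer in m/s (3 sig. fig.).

Δv ≈ 7770 m/s

Ignition mass of stage 1 = 51,600+5,030 + 6,110+589 + 1,970 = 65,299 kg.
Stage 1: m₀ = 65,299 kg, m_f = 65,299 − 51,600 = 13,699 kg; Δv = 290×9.80665×ln(4.767) = 2843.9×1.5617 ≈ 4441 m/s.
Stage 2: m₀ = 8,669 kg, m_f = 8,669 − 6,110 = 2,559 kg; Δv = 278×9.80665×ln(3.388) = 2726.2×1.2201 ≈ 3326 m/s.
Total Δv = 4441 + 3326 = 7767 m/s.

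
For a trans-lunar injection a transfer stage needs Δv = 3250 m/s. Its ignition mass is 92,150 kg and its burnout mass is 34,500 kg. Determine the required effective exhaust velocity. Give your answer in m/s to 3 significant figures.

ln(m₀/m_f) = ln(92150/34500) = ln(2.671) = 0.9825.
v_e = Δv / ln(m₀/m_f) = 3250 / 0.9825 = 3308.0 m/s.

v_e ≈ 3310 m/s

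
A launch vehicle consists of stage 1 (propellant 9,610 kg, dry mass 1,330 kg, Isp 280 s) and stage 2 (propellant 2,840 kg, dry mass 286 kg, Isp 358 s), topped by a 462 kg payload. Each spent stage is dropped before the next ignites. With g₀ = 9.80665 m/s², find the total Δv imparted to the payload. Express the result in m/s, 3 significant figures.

Ignition mass of stage 1 = 9,610+1,330 + 2,840+286 + 462 = 14,528 kg.
Stage 1: m₀ = 14,528 kg, m_f = 14,528 − 9,610 = 4,918 kg; Δv = 280×9.80665×ln(2.954) = 2745.9×1.0832 ≈ 2974 m/s.
Stage 2: m₀ = 3,588 kg, m_f = 3,588 − 2,840 = 748 kg; Δv = 358×9.80665×ln(4.797) = 3510.8×1.5679 ≈ 5505 m/s.
Total Δv = 2974 + 5505 = 8479 m/s.

Δv ≈ 8480 m/s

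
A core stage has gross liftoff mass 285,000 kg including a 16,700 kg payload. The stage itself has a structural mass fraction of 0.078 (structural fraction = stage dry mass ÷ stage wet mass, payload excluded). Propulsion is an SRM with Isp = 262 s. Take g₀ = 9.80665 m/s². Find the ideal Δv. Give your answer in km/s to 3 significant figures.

Stage wet mass = m₀ − payload = 285,000 − 16,700 = 268,300 kg.
Stage dry mass = ε × stage wet mass = 0.078 × 268,300 = 20,927.4 kg.
Burnout mass m_f = stage dry + payload = 20,927.4 + 16,700 = 37,627.4 kg.
v_e = Isp · g₀ = 262 × 9.80665 = 2569.3 m/s.
Δv = v_e · ln(285,000/37,627.4) = 2569.3 × ln(7.574) = 2569.3 × 2.0248 ≈ 5202 m/s.

Δv ≈ 5.20 km/s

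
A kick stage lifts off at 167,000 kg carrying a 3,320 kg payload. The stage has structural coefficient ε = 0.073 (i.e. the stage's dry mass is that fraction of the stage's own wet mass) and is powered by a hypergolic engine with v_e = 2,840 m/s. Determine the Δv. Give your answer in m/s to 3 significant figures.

Stage wet mass = m₀ − payload = 167,000 − 3,320 = 163,680 kg.
Stage dry mass = ε × stage wet mass = 0.073 × 163,680 = 11,948.6 kg.
Burnout mass m_f = stage dry + payload = 11,948.6 + 3,320 = 15,268.6 kg.
Δv = v_e · ln(167,000/15,268.6) = 2840.0 × ln(10.94) = 2840.0 × 2.3922 ≈ 6794 m/s.

Δv ≈ 6790 m/s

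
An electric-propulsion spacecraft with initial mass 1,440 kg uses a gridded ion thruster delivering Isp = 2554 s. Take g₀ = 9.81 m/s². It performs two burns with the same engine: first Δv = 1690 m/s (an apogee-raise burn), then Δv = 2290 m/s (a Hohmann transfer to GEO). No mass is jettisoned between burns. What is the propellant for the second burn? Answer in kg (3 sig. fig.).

propellant for the second burn ≈ 118 kg

v_e = Isp · g₀ = 2554 × 9.81 = 25054.7 m/s.
After the first burn: m = 1440 × exp(−1690/25054.7) = 1440 × 0.93477 = 1,346.07 kg.
After the second burn: m = 1,346.07 × exp(−2290/25054.7) = 1,346.07 × 0.91265 = 1,228.49 kg.
Second-burn propellant = 1,346.07 − 1,228.49 = 117.58 kg.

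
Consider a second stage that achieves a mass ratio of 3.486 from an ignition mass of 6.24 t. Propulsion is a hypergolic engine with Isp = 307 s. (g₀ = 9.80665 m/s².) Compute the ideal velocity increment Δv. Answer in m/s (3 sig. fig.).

Δv ≈ 3760 m/s

v_e = Isp · g₀ = 307 × 9.80665 = 3010.6 m/s.
From the ideal rocket equation, Δv = v_e · ln(3.486) = 3010.6 × 1.2488 ≈ 3759.6 m/s.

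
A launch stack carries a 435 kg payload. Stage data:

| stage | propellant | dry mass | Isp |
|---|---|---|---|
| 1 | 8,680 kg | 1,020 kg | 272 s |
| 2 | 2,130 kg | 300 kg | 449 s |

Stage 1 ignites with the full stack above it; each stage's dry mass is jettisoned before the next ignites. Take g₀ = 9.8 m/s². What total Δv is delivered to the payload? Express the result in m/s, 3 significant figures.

Δv ≈ 9120 m/s

Ignition mass of stage 1 = 8,680+1,020 + 2,130+300 + 435 = 12,565 kg.
Stage 1: m₀ = 12,565 kg, m_f = 12,565 − 8,680 = 3,885 kg; Δv = 272×9.8×ln(3.234) = 2665.6×1.1738 ≈ 3129 m/s.
Stage 2: m₀ = 2,865 kg, m_f = 2,865 − 2,130 = 735 kg; Δv = 449×9.8×ln(3.898) = 4400.2×1.3605 ≈ 5986 m/s.
Total Δv = 3129 + 5986 = 9115 m/s.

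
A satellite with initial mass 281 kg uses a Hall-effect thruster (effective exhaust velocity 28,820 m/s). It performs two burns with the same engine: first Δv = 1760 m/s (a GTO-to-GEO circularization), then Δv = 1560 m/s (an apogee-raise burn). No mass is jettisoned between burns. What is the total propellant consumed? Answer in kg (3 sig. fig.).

After the first burn: m = 281 × exp(−1760/28820.0) = 281 × 0.94076 = 264.354 kg.
After the second burn: m = 264.354 × exp(−1560/28820.0) = 264.354 × 0.94731 = 250.425 kg.
Total propellant = m₀ − m_final = 281 − 250.425 = 30.575 kg.

total propellant consumed ≈ 30.6 kg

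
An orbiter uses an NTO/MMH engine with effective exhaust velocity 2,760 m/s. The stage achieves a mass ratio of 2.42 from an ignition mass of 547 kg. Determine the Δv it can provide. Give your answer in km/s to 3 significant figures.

Δv ≈ 2.44 km/s

Δv = v_e · ln(2.42) = 2760.0 × 0.8838 ≈ 2439.2 m/s.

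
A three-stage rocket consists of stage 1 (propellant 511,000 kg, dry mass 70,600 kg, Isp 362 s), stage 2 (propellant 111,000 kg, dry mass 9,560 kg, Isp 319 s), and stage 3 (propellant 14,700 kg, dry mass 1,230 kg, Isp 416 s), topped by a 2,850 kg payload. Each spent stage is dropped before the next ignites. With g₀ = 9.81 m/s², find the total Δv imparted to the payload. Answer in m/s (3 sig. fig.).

Δv ≈ 15600 m/s

Ignition mass of stage 1 = 511,000+70,600 + 111,000+9,560 + 14,700+1,230 + 2,850 = 720,940 kg.
Stage 1: m₀ = 720,940 kg, m_f = 720,940 − 511,000 = 209,940 kg; Δv = 362×9.81×ln(3.434) = 3551.2×1.2337 ≈ 4381 m/s.
Stage 2: m₀ = 139,340 kg, m_f = 139,340 − 111,000 = 28,340 kg; Δv = 319×9.81×ln(4.917) = 3129.4×1.5926 ≈ 4984 m/s.
Stage 3: m₀ = 18,780 kg, m_f = 18,780 − 14,700 = 4,080 kg; Δv = 416×9.81×ln(4.603) = 4081.0×1.5267 ≈ 6230 m/s.
Total Δv = 4381 + 4984 + 6230 = 15595 m/s.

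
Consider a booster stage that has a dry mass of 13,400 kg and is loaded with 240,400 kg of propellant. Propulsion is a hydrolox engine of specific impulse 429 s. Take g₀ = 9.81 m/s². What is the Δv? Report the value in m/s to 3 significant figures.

v_e = Isp · g₀ = 429 × 9.81 = 4208.5 m/s.
m₀ = m_dry + m_prop = 13,400 + 240,400 = 253,800 kg.
Rocket equation: Δv = v_e · ln(m₀/m_f) = 4208.5 × ln(18.94) = 4208.5 × 2.9413 ≈ 12378.4 m/s.

Δv ≈ 12400 m/s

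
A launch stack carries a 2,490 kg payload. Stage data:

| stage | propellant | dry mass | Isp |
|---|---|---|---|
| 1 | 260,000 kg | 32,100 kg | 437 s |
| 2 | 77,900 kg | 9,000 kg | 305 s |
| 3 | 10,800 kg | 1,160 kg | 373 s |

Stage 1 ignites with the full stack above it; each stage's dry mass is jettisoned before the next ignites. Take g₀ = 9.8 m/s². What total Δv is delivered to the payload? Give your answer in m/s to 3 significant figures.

Ignition mass of stage 1 = 260,000+32,100 + 77,900+9,000 + 10,800+1,160 + 2,490 = 393,450 kg.
Stage 1: m₀ = 393,450 kg, m_f = 393,450 − 260,000 = 133,450 kg; Δv = 437×9.8×ln(2.948) = 4282.6×1.0812 ≈ 4630 m/s.
Stage 2: m₀ = 101,350 kg, m_f = 101,350 − 77,900 = 23,450 kg; Δv = 305×9.8×ln(4.322) = 2989.0×1.4637 ≈ 4375 m/s.
Stage 3: m₀ = 14,450 kg, m_f = 14,450 − 10,800 = 3,650 kg; Δv = 373×9.8×ln(3.959) = 3655.4×1.3760 ≈ 5030 m/s.
Total Δv = 4630 + 4375 + 5030 = 14035 m/s.

Δv ≈ 14000 m/s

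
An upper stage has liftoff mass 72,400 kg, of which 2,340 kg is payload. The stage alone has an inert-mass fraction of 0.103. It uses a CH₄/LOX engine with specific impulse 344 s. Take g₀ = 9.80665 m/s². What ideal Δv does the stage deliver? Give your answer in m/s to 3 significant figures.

Δv ≈ 6830 m/s

Stage wet mass = m₀ − payload = 72,400 − 2,340 = 70,060 kg.
Stage dry mass = ε × stage wet mass = 0.103 × 70,060 = 7,216.18 kg.
Burnout mass m_f = stage dry + payload = 7,216.18 + 2,340 = 9,556.18 kg.
v_e = Isp · g₀ = 344 × 9.80665 = 3373.5 m/s.
Using Δv = v_e ln(m₀/m_f): Δv = v_e · ln(72,400/9,556.18) = 3373.5 × ln(7.576) = 3373.5 × 2.0250 ≈ 6831 m/s.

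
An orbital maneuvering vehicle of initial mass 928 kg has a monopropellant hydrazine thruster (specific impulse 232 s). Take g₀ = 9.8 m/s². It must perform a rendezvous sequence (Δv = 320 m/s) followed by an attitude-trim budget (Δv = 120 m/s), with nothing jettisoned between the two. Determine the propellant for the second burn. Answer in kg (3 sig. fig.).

propellant for the second burn ≈ 41.4 kg

v_e = Isp · g₀ = 232 × 9.8 = 2273.6 m/s.
After the first burn: m = 928 × exp(−320/2273.6) = 928 × 0.86871 = 806.163 kg.
After the second burn: m = 806.163 × exp(−120/2273.6) = 806.163 × 0.94859 = 764.718 kg.
Second-burn propellant = 806.163 − 764.718 = 41.445 kg.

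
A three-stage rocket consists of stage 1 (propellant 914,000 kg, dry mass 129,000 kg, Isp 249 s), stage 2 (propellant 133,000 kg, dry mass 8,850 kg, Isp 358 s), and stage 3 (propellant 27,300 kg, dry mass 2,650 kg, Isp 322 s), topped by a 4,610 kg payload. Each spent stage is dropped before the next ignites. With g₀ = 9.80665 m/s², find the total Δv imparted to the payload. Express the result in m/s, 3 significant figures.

Δv ≈ 13200 m/s

Ignition mass of stage 1 = 914,000+129,000 + 133,000+8,850 + 27,300+2,650 + 4,610 = 1,219,410 kg.
Stage 1: m₀ = 1,219,410 kg, m_f = 1,219,410 − 914,000 = 305,410 kg; Δv = 249×9.80665×ln(3.993) = 2441.9×1.3845 ≈ 3381 m/s.
Stage 2: m₀ = 176,410 kg, m_f = 176,410 − 133,000 = 43,410 kg; Δv = 358×9.80665×ln(4.064) = 3510.8×1.4021 ≈ 4923 m/s.
Stage 3: m₀ = 34,560 kg, m_f = 34,560 − 27,300 = 7,260 kg; Δv = 322×9.80665×ln(4.76) = 3157.7×1.5603 ≈ 4927 m/s.
Total Δv = 3381 + 4923 + 4927 = 13231 m/s.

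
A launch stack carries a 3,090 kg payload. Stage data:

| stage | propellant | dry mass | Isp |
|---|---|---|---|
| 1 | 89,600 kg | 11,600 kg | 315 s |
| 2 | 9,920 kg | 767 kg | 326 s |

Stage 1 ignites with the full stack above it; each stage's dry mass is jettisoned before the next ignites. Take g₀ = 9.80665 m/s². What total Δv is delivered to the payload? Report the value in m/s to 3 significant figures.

Ignition mass of stage 1 = 89,600+11,600 + 9,920+767 + 3,090 = 114,977 kg.
Stage 1: m₀ = 114,977 kg, m_f = 114,977 − 89,600 = 25,377 kg; Δv = 315×9.80665×ln(4.531) = 3089.1×1.5109 ≈ 4667 m/s.
Stage 2: m₀ = 13,777 kg, m_f = 13,777 − 9,920 = 3,857 kg; Δv = 326×9.80665×ln(3.572) = 3197.0×1.2731 ≈ 4070 m/s.
Total Δv = 4667 + 4070 = 8737 m/s.

Δv ≈ 8740 m/s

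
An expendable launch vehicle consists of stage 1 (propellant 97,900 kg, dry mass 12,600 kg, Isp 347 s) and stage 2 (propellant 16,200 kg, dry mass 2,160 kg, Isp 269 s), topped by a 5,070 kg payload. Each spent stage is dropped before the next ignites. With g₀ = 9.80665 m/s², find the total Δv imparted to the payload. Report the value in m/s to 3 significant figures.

Δv ≈ 7570 m/s

Ignition mass of stage 1 = 97,900+12,600 + 16,200+2,160 + 5,070 = 133,930 kg.
Stage 1: m₀ = 133,930 kg, m_f = 133,930 − 97,900 = 36,030 kg; Δv = 347×9.80665×ln(3.717) = 3402.9×1.3130 ≈ 4468 m/s.
Stage 2: m₀ = 23,430 kg, m_f = 23,430 − 16,200 = 7,230 kg; Δv = 269×9.80665×ln(3.241) = 2638.0×1.1758 ≈ 3102 m/s.
Total Δv = 4468 + 3102 = 7570 m/s.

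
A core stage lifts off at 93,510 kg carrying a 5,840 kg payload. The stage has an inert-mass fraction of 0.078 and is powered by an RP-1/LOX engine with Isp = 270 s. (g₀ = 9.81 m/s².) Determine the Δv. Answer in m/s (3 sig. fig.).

Δv ≈ 5290 m/s

Stage wet mass = m₀ − payload = 93,510 − 5,840 = 87,670 kg.
Stage dry mass = ε × stage wet mass = 0.078 × 87,670 = 6,838.26 kg.
Burnout mass m_f = stage dry + payload = 6,838.26 + 5,840 = 12,678.26 kg.
v_e = Isp · g₀ = 270 × 9.81 = 2648.7 m/s.
Δv = v_e · ln(93,510/12,678.26) = 2648.7 × ln(7.376) = 2648.7 × 1.9982 ≈ 5293 m/s.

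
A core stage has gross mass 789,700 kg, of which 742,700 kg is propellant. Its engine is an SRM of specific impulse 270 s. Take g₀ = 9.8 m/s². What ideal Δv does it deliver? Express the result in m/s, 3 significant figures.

v_e = Isp · g₀ = 270 × 9.8 = 2646.0 m/s.
m_f = m₀ − m_prop = 789,700 − 742,700 = 47,000 kg.
Using Δv = v_e ln(m₀/m_f): Δv = v_e · ln(m₀/m_f) = 2646.0 × ln(16.8) = 2646.0 × 2.8215 ≈ 7465.7 m/s.

Δv ≈ 7470 m/s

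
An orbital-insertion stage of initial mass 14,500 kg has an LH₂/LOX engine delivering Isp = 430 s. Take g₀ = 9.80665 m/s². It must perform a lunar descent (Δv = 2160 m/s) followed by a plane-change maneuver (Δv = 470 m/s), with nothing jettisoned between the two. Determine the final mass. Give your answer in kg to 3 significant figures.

final mass ≈ 7770 kg

v_e = Isp · g₀ = 430 × 9.80665 = 4216.9 m/s.
After the first burn: m = 14500 × exp(−2160/4216.9) = 14500 × 0.59916 = 8,687.82 kg.
After the second burn: m = 8,687.82 × exp(−470/4216.9) = 8,687.82 × 0.89453 = 7,771.52 kg.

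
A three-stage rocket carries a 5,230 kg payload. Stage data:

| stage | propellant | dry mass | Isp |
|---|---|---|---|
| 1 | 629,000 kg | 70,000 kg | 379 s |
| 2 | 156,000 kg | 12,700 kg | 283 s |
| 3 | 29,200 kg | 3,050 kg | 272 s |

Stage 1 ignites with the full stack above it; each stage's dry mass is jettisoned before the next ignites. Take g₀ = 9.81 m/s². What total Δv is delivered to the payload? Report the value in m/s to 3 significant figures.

Δv ≈ 12400 m/s

Ignition mass of stage 1 = 629,000+70,000 + 156,000+12,700 + 29,200+3,050 + 5,230 = 905,180 kg.
Stage 1: m₀ = 905,180 kg, m_f = 905,180 − 629,000 = 276,180 kg; Δv = 379×9.81×ln(3.278) = 3718.0×1.1871 ≈ 4414 m/s.
Stage 2: m₀ = 206,180 kg, m_f = 206,180 − 156,000 = 50,180 kg; Δv = 283×9.81×ln(4.109) = 2776.2×1.4131 ≈ 3923 m/s.
Stage 3: m₀ = 37,480 kg, m_f = 37,480 − 29,200 = 8,280 kg; Δv = 272×9.81×ln(4.527) = 2668.3×1.5100 ≈ 4029 m/s.
Total Δv = 4414 + 3923 + 4029 = 12366 m/s.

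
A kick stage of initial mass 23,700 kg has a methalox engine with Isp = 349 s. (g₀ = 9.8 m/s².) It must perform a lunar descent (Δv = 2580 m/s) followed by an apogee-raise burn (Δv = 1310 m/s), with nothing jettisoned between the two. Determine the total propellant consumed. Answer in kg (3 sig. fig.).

total propellant consumed ≈ 16100 kg

v_e = Isp · g₀ = 349 × 9.8 = 3420.2 m/s.
After the first burn: m = 23700 × exp(−2580/3420.2) = 23700 × 0.47032 = 11,146.6 kg.
After the second burn: m = 11,146.6 × exp(−1310/3420.2) = 11,146.6 × 0.68180 = 7,599.75 kg.
Total propellant = m₀ − m_final = 23700 − 7,599.75 = 16,100.25 kg.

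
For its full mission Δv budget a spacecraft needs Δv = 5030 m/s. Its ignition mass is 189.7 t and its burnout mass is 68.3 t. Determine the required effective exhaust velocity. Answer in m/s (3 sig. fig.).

v_e ≈ 4920 m/s

ln(m₀/m_f) = ln(189700/68300) = ln(2.777) = 1.0215.
From the ideal rocket equation, v_e = Δv / ln(m₀/m_f) = 5030 / 1.0215 = 4924.0 m/s.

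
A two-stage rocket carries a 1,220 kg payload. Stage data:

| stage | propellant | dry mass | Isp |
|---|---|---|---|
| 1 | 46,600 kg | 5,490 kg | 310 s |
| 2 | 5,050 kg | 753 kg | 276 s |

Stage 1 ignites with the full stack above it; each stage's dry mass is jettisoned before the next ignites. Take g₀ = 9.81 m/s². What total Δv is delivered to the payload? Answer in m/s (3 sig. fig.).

Ignition mass of stage 1 = 46,600+5,490 + 5,050+753 + 1,220 = 59,113 kg.
Stage 1: m₀ = 59,113 kg, m_f = 59,113 − 46,600 = 12,513 kg; Δv = 310×9.81×ln(4.724) = 3041.1×1.5527 ≈ 4722 m/s.
Stage 2: m₀ = 7,023 kg, m_f = 7,023 − 5,050 = 1,973 kg; Δv = 276×9.81×ln(3.56) = 2707.6×1.2696 ≈ 3438 m/s.
Total Δv = 4722 + 3438 = 8160 m/s.

Δv ≈ 8160 m/s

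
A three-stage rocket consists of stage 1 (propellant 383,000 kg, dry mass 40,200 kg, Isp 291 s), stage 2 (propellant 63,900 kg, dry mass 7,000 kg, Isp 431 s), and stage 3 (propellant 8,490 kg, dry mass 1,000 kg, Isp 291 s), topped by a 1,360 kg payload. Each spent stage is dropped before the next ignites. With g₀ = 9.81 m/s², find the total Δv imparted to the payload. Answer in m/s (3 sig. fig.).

Ignition mass of stage 1 = 383,000+40,200 + 63,900+7,000 + 8,490+1,000 + 1,360 = 504,950 kg.
Stage 1: m₀ = 504,950 kg, m_f = 504,950 − 383,000 = 121,950 kg; Δv = 291×9.81×ln(4.141) = 2854.7×1.4208 ≈ 4056 m/s.
Stage 2: m₀ = 81,750 kg, m_f = 81,750 − 63,900 = 17,850 kg; Δv = 431×9.81×ln(4.58) = 4228.1×1.5217 ≈ 6434 m/s.
Stage 3: m₀ = 10,850 kg, m_f = 10,850 − 8,490 = 2,360 kg; Δv = 291×9.81×ln(4.597) = 2854.7×1.5255 ≈ 4355 m/s.
Total Δv = 4056 + 6434 + 4355 = 14845 m/s.

Δv ≈ 14800 m/s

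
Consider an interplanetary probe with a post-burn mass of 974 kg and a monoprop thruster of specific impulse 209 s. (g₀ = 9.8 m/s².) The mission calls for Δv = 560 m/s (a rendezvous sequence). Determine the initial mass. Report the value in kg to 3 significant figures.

v_e = Isp · g₀ = 209 × 9.8 = 2048.2 m/s.
From the ideal rocket equation, m₀/m_f = exp(Δv / v_e) = exp(560 / 2048.2) = exp(0.2734) = 1.3144.
m₀ = m_f × 1.3144 = 974 × 1.3144 = 1,280.23 kg.

initial mass ≈ 1280 kg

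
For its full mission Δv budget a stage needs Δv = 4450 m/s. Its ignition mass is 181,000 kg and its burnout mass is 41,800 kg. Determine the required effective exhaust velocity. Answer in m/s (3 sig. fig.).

ln(m₀/m_f) = ln(181000/41800) = ln(4.33) = 1.4656.
v_e = Δv / ln(m₀/m_f) = 4450 / 1.4656 = 3036.3 m/s.

v_e ≈ 3040 m/s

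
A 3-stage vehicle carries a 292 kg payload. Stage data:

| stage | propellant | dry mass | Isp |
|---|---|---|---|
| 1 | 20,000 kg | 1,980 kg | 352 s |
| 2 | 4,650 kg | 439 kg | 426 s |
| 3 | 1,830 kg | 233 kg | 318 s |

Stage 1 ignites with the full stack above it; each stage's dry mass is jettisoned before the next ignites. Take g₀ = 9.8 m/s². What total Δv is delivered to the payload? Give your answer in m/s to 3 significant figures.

Δv ≈ 12700 m/s

Ignition mass of stage 1 = 20,000+1,980 + 4,650+439 + 1,830+233 + 292 = 29,424 kg.
Stage 1: m₀ = 29,424 kg, m_f = 29,424 − 20,000 = 9,424 kg; Δv = 352×9.8×ln(3.122) = 3449.6×1.1386 ≈ 3928 m/s.
Stage 2: m₀ = 7,444 kg, m_f = 7,444 − 4,650 = 2,794 kg; Δv = 426×9.8×ln(2.664) = 4174.8×0.9799 ≈ 4091 m/s.
Stage 3: m₀ = 2,355 kg, m_f = 2,355 − 1,830 = 525 kg; Δv = 318×9.8×ln(4.486) = 3116.4×1.5009 ≈ 4677 m/s.
Total Δv = 3928 + 4091 + 4677 = 12696 m/s.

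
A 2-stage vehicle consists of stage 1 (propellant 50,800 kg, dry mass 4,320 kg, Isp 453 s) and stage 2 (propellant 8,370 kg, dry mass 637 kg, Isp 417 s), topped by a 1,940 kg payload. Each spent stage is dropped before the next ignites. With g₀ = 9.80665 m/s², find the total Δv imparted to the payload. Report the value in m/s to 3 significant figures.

Δv ≈ 12400 m/s

Ignition mass of stage 1 = 50,800+4,320 + 8,370+637 + 1,940 = 66,067 kg.
Stage 1: m₀ = 66,067 kg, m_f = 66,067 − 50,800 = 15,267 kg; Δv = 453×9.80665×ln(4.327) = 4442.4×1.4650 ≈ 6508 m/s.
Stage 2: m₀ = 10,947 kg, m_f = 10,947 − 8,370 = 2,577 kg; Δv = 417×9.80665×ln(4.248) = 4089.4×1.4464 ≈ 5915 m/s.
Total Δv = 6508 + 5915 = 12423 m/s.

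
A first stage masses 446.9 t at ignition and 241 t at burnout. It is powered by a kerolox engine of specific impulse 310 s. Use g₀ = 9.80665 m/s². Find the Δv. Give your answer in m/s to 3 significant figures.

v_e = Isp · g₀ = 310 × 9.80665 = 3040.1 m/s.
Δv = v_e · ln(m₀/m_f) = 3040.1 × ln(1.854) = 3040.1 × 0.6175 ≈ 1877.4 m/s.

Δv ≈ 1880 m/s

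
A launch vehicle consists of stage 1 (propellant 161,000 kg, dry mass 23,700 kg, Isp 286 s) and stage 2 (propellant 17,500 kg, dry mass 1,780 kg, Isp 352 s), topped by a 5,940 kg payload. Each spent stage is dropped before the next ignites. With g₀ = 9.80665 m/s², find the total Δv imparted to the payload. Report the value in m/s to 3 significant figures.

Ignition mass of stage 1 = 161,000+23,700 + 17,500+1,780 + 5,940 = 209,920 kg.
Stage 1: m₀ = 209,920 kg, m_f = 209,920 − 161,000 = 48,920 kg; Δv = 286×9.80665×ln(4.291) = 2804.7×1.4565 ≈ 4085 m/s.
Stage 2: m₀ = 25,220 kg, m_f = 25,220 − 17,500 = 7,720 kg; Δv = 352×9.80665×ln(3.267) = 3451.9×1.1838 ≈ 4086 m/s.
Total Δv = 4085 + 4086 = 8171 m/s.

Δv ≈ 8170 m/s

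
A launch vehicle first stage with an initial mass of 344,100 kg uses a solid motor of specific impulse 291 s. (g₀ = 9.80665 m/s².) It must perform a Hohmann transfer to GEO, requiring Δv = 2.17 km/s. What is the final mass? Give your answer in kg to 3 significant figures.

final mass ≈ 161000 kg

v_e = Isp · g₀ = 291 × 9.80665 = 2853.7 m/s.
m₀/m_f = exp(Δv / v_e) = exp(2170 / 2853.7) = exp(0.7604) = 2.1391.
m_f = m₀ / 2.1391 = 344,100 / 2.1391 = 160,862 kg.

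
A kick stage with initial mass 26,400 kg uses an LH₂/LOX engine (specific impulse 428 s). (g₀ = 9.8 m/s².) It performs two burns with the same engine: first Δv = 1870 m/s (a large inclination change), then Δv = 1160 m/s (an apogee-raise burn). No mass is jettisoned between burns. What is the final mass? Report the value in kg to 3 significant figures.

final mass ≈ 12800 kg

v_e = Isp · g₀ = 428 × 9.8 = 4194.4 m/s.
After the first burn: m = 26400 × exp(−1870/4194.4) = 26400 × 0.64029 = 16,903.7 kg.
After the second burn: m = 16,903.7 × exp(−1160/4194.4) = 16,903.7 × 0.75839 = 12,819.6 kg.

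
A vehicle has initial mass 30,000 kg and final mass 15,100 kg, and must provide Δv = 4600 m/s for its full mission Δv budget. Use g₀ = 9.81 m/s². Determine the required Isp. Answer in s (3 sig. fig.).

ln(m₀/m_f) = ln(30000/15100) = ln(1.987) = 0.6865.
Rocket equation: v_e = Δv / ln(m₀/m_f) = 4600 / 0.6865 = 6700.6 m/s.
Isp = v_e / g₀ = 6700.6 / 9.81 = 683.0 s.

Isp ≈ 683 s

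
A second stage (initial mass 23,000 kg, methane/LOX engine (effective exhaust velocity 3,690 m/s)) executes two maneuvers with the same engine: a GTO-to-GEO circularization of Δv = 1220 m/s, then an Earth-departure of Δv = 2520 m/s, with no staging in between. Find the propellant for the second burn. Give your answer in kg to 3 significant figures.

propellant for the second burn ≈ 8180 kg

After the first burn: m = 23000 × exp(−1220/3690.0) = 23000 × 0.71848 = 16,525 kg.
After the second burn: m = 16,525 × exp(−2520/3690.0) = 16,525 × 0.50514 = 8,347.44 kg.
Second-burn propellant = 16,525 − 8,347.44 = 8,177.56 kg.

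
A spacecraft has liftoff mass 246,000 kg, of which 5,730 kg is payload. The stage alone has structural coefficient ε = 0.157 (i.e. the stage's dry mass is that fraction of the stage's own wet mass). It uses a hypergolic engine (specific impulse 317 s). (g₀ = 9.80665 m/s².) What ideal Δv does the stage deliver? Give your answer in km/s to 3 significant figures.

Stage wet mass = m₀ − payload = 246,000 − 5,730 = 240,270 kg.
Stage dry mass = ε × stage wet mass = 0.157 × 240,270 = 37,722.4 kg.
Burnout mass m_f = stage dry + payload = 37,722.4 + 5,730 = 43,452.4 kg.
v_e = Isp · g₀ = 317 × 9.80665 = 3108.7 m/s.
Rocket equation: Δv = v_e · ln(246,000/43,452.4) = 3108.7 × ln(5.661) = 3108.7 × 1.7337 ≈ 5389 m/s.

Δv ≈ 5.39 km/s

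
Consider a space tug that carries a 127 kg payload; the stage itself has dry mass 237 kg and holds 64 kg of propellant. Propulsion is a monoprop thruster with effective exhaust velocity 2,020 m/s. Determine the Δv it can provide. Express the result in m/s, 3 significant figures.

Δv ≈ 327 m/s

m₀ = payload + dry + propellant = 127 + 237 + 64 = 428 kg.
m_f = payload + dry = 127 + 237 = 364 kg.
By the Tsiolkovsky rocket equation, Δv = v_e · ln(m₀/m_f) = 2020.0 × ln(1.176) = 2020.0 × 0.1620 ≈ 327.2 m/s.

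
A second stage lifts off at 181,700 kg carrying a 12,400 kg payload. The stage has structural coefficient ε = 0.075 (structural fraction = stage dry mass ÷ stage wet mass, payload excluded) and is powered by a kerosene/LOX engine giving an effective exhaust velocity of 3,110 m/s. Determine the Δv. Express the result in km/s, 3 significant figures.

Δv ≈ 6.16 km/s

Stage wet mass = m₀ − payload = 181,700 − 12,400 = 169,300 kg.
Stage dry mass = ε × stage wet mass = 0.075 × 169,300 = 12,697.5 kg.
Burnout mass m_f = stage dry + payload = 12,697.5 + 12,400 = 25,097.5 kg.
Using Δv = v_e ln(m₀/m_f): Δv = v_e · ln(181,700/25,097.5) = 3110.0 × ln(7.24) = 3110.0 × 1.9796 ≈ 6157 m/s.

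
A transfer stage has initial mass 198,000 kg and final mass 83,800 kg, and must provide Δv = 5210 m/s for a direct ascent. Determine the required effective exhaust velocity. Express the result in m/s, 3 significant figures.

ln(m₀/m_f) = ln(198000/83800) = ln(2.363) = 0.8598.
v_e = Δv / ln(m₀/m_f) = 5210 / 0.8598 = 6059.3 m/s.

v_e ≈ 6060 m/s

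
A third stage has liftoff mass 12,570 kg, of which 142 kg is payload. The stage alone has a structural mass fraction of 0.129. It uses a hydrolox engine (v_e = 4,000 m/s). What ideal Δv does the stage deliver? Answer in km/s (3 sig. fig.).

Δv ≈ 7.90 km/s

Stage wet mass = m₀ − payload = 12,570 − 142 = 12,428 kg.
Stage dry mass = ε × stage wet mass = 0.129 × 12,428 = 1,603.21 kg.
Burnout mass m_f = stage dry + payload = 1,603.21 + 142 = 1,745.21 kg.
Δv = v_e · ln(12,570/1,745.21) = 4000.0 × ln(7.203) = 4000.0 × 1.9744 ≈ 7898 m/s.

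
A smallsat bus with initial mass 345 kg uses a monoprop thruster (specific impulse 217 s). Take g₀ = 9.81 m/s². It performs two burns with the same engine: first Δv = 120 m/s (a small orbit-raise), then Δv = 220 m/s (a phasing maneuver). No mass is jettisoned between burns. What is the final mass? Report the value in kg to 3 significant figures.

v_e = Isp · g₀ = 217 × 9.81 = 2128.8 m/s.
After the first burn: m = 345 × exp(−120/2128.8) = 345 × 0.94519 = 326.091 kg.
After the second burn: m = 326.091 × exp(−220/2128.8) = 326.091 × 0.90181 = 294.072 kg.

final mass ≈ 294 kg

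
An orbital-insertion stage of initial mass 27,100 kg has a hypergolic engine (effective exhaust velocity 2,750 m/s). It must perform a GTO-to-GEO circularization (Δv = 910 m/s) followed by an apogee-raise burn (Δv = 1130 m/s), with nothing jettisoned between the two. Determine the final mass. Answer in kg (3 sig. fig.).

final mass ≈ 12900 kg

After the first burn: m = 27100 × exp(−910/2750.0) = 27100 × 0.71827 = 19,465.1 kg.
After the second burn: m = 19,465.1 × exp(−1130/2750.0) = 19,465.1 × 0.66305 = 12,906.3 kg.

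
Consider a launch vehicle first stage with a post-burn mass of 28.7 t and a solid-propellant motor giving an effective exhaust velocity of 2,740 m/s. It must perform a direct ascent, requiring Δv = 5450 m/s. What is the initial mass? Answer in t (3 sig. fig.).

initial mass ≈ 210 t

m₀/m_f = exp(Δv / v_e) = exp(5450 / 2740.0) = exp(1.9891) = 7.3086.
m₀ = m_f × 7.3086 = 28.7 × 7.3086 = 209.757 t.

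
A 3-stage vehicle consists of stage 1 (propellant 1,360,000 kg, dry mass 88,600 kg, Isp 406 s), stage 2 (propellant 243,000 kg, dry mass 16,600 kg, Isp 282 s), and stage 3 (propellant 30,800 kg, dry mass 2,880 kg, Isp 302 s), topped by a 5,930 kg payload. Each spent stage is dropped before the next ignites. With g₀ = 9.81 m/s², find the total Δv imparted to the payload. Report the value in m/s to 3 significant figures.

Δv ≈ 15100 m/s

Ignition mass of stage 1 = 1,360,000+88,600 + 243,000+16,600 + 30,800+2,880 + 5,930 = 1,747,810 kg.
Stage 1: m₀ = 1,747,810 kg, m_f = 1,747,810 − 1,360,000 = 387,810 kg; Δv = 406×9.81×ln(4.507) = 3982.9×1.5056 ≈ 5997 m/s.
Stage 2: m₀ = 299,210 kg, m_f = 299,210 − 243,000 = 56,210 kg; Δv = 282×9.81×ln(5.323) = 2766.4×1.6721 ≈ 4626 m/s.
Stage 3: m₀ = 39,610 kg, m_f = 39,610 − 30,800 = 8,810 kg; Δv = 302×9.81×ln(4.496) = 2962.6×1.5032 ≈ 4453 m/s.
Total Δv = 5997 + 4626 + 4453 = 15076 m/s.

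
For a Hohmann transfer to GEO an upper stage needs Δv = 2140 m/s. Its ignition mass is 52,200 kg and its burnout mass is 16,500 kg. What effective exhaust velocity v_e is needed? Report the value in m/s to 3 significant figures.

v_e ≈ 1860 m/s

ln(m₀/m_f) = ln(52200/16500) = ln(3.164) = 1.1517.
Using Δv = v_e ln(m₀/m_f): v_e = Δv / ln(m₀/m_f) = 2140 / 1.1517 = 1858.1 m/s.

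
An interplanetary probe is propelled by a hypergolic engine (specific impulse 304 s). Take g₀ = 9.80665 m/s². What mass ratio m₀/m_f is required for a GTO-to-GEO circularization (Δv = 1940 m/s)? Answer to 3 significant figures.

v_e = Isp · g₀ = 304 × 9.80665 = 2981.2 m/s.
m₀/m_f = exp(Δv / v_e) = exp(1940 / 2981.2) = exp(0.6507) = 1.9170.

mass ratio ≈ 1.92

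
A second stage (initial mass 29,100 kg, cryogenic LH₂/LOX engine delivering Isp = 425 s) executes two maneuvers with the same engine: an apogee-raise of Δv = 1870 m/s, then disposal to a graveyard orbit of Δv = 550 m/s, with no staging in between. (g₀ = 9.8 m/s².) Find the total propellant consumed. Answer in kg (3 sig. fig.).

total propellant consumed ≈ 12800 kg

v_e = Isp · g₀ = 425 × 9.8 = 4165.0 m/s.
After the first burn: m = 29100 × exp(−1870/4165.0) = 29100 × 0.63828 = 18,573.9 kg.
After the second burn: m = 18,573.9 × exp(−550/4165.0) = 18,573.9 × 0.87629 = 16,276.1 kg.
Total propellant = m₀ − m_final = 29100 − 16,276.1 = 12,823.9 kg.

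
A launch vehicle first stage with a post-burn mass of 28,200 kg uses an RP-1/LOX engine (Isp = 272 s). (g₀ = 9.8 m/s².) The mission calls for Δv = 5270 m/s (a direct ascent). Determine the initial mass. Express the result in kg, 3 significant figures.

initial mass ≈ 204000 kg

v_e = Isp · g₀ = 272 × 9.8 = 2665.6 m/s.
m₀/m_f = exp(Δv / v_e) = exp(5270 / 2665.6) = exp(1.9770) = 7.2213.
m₀ = m_f × 7.2213 = 28,200 × 7.2213 = 203,641 kg.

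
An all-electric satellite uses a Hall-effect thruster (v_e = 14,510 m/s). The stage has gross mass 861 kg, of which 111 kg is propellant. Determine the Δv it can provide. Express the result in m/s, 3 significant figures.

Δv ≈ 2000 m/s

m_f = m₀ − m_prop = 861 − 111 = 750 kg.
Δv = v_e · ln(m₀/m_f) = 14510.0 × ln(1.148) = 14510.0 × 0.1380 ≈ 2002.7 m/s.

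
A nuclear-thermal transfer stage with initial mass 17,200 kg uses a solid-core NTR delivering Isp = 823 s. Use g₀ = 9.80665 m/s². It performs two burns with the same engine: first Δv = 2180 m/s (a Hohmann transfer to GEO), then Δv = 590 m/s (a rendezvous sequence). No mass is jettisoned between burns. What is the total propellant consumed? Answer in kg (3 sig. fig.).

total propellant consumed ≈ 5000 kg

v_e = Isp · g₀ = 823 × 9.80665 = 8070.9 m/s.
After the first burn: m = 17200 × exp(−2180/8070.9) = 17200 × 0.76330 = 13,128.8 kg.
After the second burn: m = 13,128.8 × exp(−590/8070.9) = 13,128.8 × 0.92951 = 12,203.4 kg.
Total propellant = m₀ − m_final = 17200 − 12,203.4 = 4,996.6 kg.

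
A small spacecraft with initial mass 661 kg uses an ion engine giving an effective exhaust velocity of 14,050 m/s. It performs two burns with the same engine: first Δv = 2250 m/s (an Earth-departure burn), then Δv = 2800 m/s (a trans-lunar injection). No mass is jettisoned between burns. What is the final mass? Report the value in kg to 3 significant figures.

After the first burn: m = 661 × exp(−2250/14050.0) = 661 × 0.85202 = 563.185 kg.
After the second burn: m = 563.185 × exp(−2800/14050.0) = 563.185 × 0.81931 = 461.423 kg.

final mass ≈ 461 kg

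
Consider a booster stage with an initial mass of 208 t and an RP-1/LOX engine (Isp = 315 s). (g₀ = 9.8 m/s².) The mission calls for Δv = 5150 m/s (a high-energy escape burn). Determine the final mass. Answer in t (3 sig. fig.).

v_e = Isp · g₀ = 315 × 9.8 = 3087.0 m/s.
From the ideal rocket equation, m₀/m_f = exp(Δv / v_e) = exp(5150 / 3087.0) = exp(1.6683) = 5.3031.
m_f = m₀ / 5.3031 = 208 / 5.3031 = 39.2223 t.

final mass ≈ 39.2 t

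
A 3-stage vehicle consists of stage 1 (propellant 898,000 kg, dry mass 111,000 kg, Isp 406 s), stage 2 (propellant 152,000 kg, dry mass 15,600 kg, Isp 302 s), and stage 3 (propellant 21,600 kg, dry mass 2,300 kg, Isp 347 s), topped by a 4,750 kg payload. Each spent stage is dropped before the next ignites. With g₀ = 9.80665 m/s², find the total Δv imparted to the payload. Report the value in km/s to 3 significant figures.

Δv ≈ 14.6 km/s

Ignition mass of stage 1 = 898,000+111,000 + 152,000+15,600 + 21,600+2,300 + 4,750 = 1,205,250 kg.
Stage 1: m₀ = 1,205,250 kg, m_f = 1,205,250 − 898,000 = 307,250 kg; Δv = 406×9.80665×ln(3.923) = 3981.5×1.3668 ≈ 5442 m/s.
Stage 2: m₀ = 196,250 kg, m_f = 196,250 − 152,000 = 44,250 kg; Δv = 302×9.80665×ln(4.435) = 2961.6×1.4895 ≈ 4411 m/s.
Stage 3: m₀ = 28,650 kg, m_f = 28,650 − 21,600 = 7,050 kg; Δv = 347×9.80665×ln(4.064) = 3402.9×1.4021 ≈ 4771 m/s.
Total Δv = 5442 + 4411 + 4771 = 14624 m/s.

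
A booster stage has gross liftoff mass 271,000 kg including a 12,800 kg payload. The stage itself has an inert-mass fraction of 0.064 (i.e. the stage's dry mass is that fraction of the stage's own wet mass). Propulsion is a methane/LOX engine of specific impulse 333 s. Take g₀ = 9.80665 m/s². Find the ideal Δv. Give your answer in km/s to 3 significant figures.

Δv ≈ 7.26 km/s

Stage wet mass = m₀ − payload = 271,000 − 12,800 = 258,200 kg.
Stage dry mass = ε × stage wet mass = 0.064 × 258,200 = 16,524.8 kg.
Burnout mass m_f = stage dry + payload = 16,524.8 + 12,800 = 29,324.8 kg.
v_e = Isp · g₀ = 333 × 9.80665 = 3265.6 m/s.
From the ideal rocket equation, Δv = v_e · ln(271,000/29,324.8) = 3265.6 × ln(9.241) = 3265.6 × 2.2237 ≈ 7262 m/s.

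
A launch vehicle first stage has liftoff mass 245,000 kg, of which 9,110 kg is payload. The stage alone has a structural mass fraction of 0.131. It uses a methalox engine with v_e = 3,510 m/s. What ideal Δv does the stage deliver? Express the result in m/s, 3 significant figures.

Δv ≈ 6360 m/s

Stage wet mass = m₀ − payload = 245,000 − 9,110 = 235,890 kg.
Stage dry mass = ε × stage wet mass = 0.131 × 235,890 = 30,901.6 kg.
Burnout mass m_f = stage dry + payload = 30,901.6 + 9,110 = 40,011.6 kg.
From the ideal rocket equation, Δv = v_e · ln(245,000/40,011.6) = 3510.0 × ln(6.123) = 3510.0 × 1.8121 ≈ 6360 m/s.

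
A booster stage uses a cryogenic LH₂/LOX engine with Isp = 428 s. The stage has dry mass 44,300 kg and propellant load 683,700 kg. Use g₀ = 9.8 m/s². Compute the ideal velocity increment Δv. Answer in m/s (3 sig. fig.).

Δv ≈ 11700 m/s

v_e = Isp · g₀ = 428 × 9.8 = 4194.4 m/s.
m₀ = m_dry + m_prop = 44,300 + 683,700 = 728,000 kg.
By the Tsiolkovsky rocket equation, Δv = v_e · ln(m₀/m_f) = 4194.4 × ln(16.43) = 4194.4 × 2.7993 ≈ 11741.5 m/s.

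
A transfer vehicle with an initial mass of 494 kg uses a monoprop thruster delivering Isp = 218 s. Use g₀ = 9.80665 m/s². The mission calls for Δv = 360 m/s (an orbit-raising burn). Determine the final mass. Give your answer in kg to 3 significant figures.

v_e = Isp · g₀ = 218 × 9.80665 = 2137.8 m/s.
m₀/m_f = exp(Δv / v_e) = exp(360 / 2137.8) = exp(0.1684) = 1.1834.
m_f = m₀ / 1.1834 = 494 / 1.1834 = 417.441 kg.

final mass ≈ 417 kg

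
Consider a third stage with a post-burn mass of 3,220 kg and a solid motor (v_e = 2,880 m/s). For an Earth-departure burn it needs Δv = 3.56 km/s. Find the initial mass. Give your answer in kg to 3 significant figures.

initial mass ≈ 11100 kg

m₀/m_f = exp(Δv / v_e) = exp(3560 / 2880.0) = exp(1.2361) = 3.4422.
m₀ = m_f × 3.4422 = 3,220 × 3.4422 = 11,083.9 kg.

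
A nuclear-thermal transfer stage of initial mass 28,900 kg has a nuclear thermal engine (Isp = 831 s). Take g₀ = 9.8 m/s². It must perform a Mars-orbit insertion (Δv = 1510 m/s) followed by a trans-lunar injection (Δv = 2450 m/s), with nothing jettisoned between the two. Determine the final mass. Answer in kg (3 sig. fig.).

v_e = Isp · g₀ = 831 × 9.8 = 8143.8 m/s.
After the first burn: m = 28900 × exp(−1510/8143.8) = 28900 × 0.83076 = 24,009 kg.
After the second burn: m = 24,009 × exp(−2450/8143.8) = 24,009 × 0.74019 = 17,771.2 kg.

final mass ≈ 17800 kg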